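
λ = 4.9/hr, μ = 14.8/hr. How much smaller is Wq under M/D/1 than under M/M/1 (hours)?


ρ = 4.9/14.8 = 0.3311
Wq(M/M/1) = ρ/(μ−λ) = 0.3311/9.90 = 0.03344 hr
Wq(M/D/1) = ρ/(2(μ−λ)) = 0.01672 hr
Savings = 0.03344 − 0.01672 = 0.01672 hr

Final: 0.01672 hr


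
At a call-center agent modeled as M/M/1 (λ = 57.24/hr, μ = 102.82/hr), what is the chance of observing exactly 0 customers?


ρ = 57.24/102.82 = 0.5567
P_n = (1−ρ)·ρ^n = (1 − 0.5567)·0.5567^0 = 0.4433·1.000000 = 0.443299

Final: 0.443299


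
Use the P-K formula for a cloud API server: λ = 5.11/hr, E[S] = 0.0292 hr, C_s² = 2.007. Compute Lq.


ρ = λ·E[S] = 5.11·0.0292 = 0.1492
Lq = ρ²(1+C_s²)/(2(1−ρ)) = 0.02226·(1+2.007)/(2·0.8508)
= 0.02226·3.0070/1.7016 = 0.03935

Final: 0.03935


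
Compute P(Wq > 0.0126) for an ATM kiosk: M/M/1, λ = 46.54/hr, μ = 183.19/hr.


ρ = 46.54/183.19 = 0.2541
P(Wq > t) = ρ·e^{−(μ−λ)t} = 0.2541·e^{−1.7218}
= 0.2541·0.178746 = 0.045411

Final: 0.045411


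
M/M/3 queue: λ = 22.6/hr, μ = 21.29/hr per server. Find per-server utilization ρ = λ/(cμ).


ρ = λ/(cμ) = 22.6/(3·21.29) = 22.6/63.87 = 0.3538

Final: 0.3538


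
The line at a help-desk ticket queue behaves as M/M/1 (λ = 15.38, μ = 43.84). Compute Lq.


ρ = 15.38/43.84 = 0.3508
Lq = ρ²/(1−ρ) = 0.1231/0.6492 = 0.1896

Final: 0.1896


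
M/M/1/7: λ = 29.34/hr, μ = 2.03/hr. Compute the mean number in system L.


ρ = 29.34/2.03 = 14.4532
L = ρ[1 − (K+1)ρ^K + Kρ^(K+1)] / [(1−ρ)(1−ρ^(K+1))]
Numerator: 14.4532·(1 − 8·131749356.039488 + 7·1904200052.314569) = 177418915233.555450
Denominator: (-13.4532)·(-1904200051.314569) = 25617587882.463486
L = 177418915233.555450/25617587882.463486 = 6.9257

Final: 6.9257


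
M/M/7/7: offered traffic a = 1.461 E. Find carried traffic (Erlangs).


B(7,1.461) = 0.0006542 (Erlang-B)
Carried load = a(1 − B) = 1.461·(1 − 0.0006542) = 1.461·0.999346 = 1.4600 E

Final: 1.4600 Erlangs


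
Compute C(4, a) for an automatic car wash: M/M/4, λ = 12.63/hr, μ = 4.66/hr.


a = λ/μ = 2.7103; ρ = a/4 = 0.6776
P₀ = 0.056579 (from M/M/c formula)
C(c,a) = [a^c/(c!(1−ρ))]·P₀ = [53.95973/(24·0.3224)]·0.056579
= 6.97316·0.056579 = 0.394532

Final: 0.394532


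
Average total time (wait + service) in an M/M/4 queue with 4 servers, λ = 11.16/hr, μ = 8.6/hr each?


a = 1.2977; ρ = 0.3244; P₀ = 0.271831
Lq = P₀·a^c·ρ/(c!(1−ρ)²) = 0.02283
Wq = Lq/λ = 0.02283/11.16 = 0.002046 hr
W = Wq + 1/μ = 0.002046 + 0.11628 = 0.11832 hr

Final: 0.11832 hr


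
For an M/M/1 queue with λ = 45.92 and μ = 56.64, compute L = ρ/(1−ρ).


ρ = λ/μ = 45.92/56.64 = 0.8107
L = ρ/(1−ρ) = 0.8107/(1 − 0.8107) = 0.8107/0.1893 = 4.2836

Final: 4.2836


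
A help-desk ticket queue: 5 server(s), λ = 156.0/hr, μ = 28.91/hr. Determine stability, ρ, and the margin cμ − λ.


Total capacity cμ = 5·28.91 = 144.55/hr
ρ = λ/(cμ) = 156.0/144.55 = 1.0792
Stable ⇔ ρ < 1: NO
Spare capacity = cμ − λ = 144.55 − 156.0 = -11.45/hr

Final: ρ = 1.0792; unstable; margin = -11.45/hr


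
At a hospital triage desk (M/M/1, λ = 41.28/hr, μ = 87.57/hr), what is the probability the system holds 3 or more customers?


ρ = 41.28/87.57 = 0.4714
P(N ≥ n) = ρ^n = 0.4714^3 = 0.104750

Final: 0.104750


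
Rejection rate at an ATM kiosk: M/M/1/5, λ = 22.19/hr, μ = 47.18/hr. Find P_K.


ρ = λ/μ = 22.19/47.18 = 0.4703
P_K = (1−ρ)ρ^K/(1−ρ^(K+1)) = (0.5297·0.023014)/(1 − 0.010824)
= 0.012190/0.989176 = 0.012323

Final: 0.012323


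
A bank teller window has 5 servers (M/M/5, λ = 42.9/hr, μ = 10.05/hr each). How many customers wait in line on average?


a = λ/μ = 4.2687; ρ = a/5 = 0.8537
P₀ = 0.008202
Lq = P₀·a^c·ρ / (c!·(1−ρ)²) = 0.008202·1417.28161·0.8537/(120·0.02139)
= 3.86550

Final: 3.86550


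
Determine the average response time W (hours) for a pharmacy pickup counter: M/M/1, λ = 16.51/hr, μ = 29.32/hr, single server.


W = 1/(μ−λ) = 1/(29.32 − 16.51) = 1/12.81 = 0.07806 hr

Final: 0.07806 hr


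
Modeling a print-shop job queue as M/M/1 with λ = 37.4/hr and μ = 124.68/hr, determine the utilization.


ρ = λ/μ = 37.4/124.68 = 0.3000

Final: 0.3000


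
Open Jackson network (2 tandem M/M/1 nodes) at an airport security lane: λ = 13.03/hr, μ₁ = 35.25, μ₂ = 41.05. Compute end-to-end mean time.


Each node sees arrival rate λ = 13.03/hr (tandem ⇒ throughput preserved).
W₁ = 1/(μ₁−λ) = 1/(35.25−13.03) = 0.04500 hr
W₂ = 1/(μ₂−λ) = 1/(41.05−13.03) = 0.03569 hr
W_total = W₁ + W₂ = 0.04500 + 0.03569 = 0.08069 hr

Final: 0.08069 hr


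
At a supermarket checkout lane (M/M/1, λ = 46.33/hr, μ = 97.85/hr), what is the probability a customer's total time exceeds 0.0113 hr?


W ~ Exponential(μ−λ) for M/M/1.
μ − λ = 97.85 − 46.33 = 51.5200
P(W > t) = e^{−(μ−λ)t} = e^{−0.5822} = 0.558681

Final: 0.558681


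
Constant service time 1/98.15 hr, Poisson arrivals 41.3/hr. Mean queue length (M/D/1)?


ρ = 41.3/98.15 = 0.4208
M/D/1: Lq = ρ²/(2(1−ρ)) = 0.1771/(2·0.5792) = 0.15284

Final: 0.15284


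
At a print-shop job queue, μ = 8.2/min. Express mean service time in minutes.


Mean service time = 1/μ = 1/8.2 minute = 0.12195 minute
In minutes: 0.12195 × 1 = 0.1220 min

Final: 0.1220 min


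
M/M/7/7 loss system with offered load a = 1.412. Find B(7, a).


B(c,a) = (a^c/c!) / Σ_{k=0}^{c} a^k/k!
a^7/7! = 0.002220
Σ terms (k=0..7): 1.00000 + 1.41200 + 0.99687 + 0.46919 + 0.16563 + 0.04677 + 0.01101 + 0.002220 = 4.103692
B = 0.002220/4.103692 = 0.0005411

Final: 0.0005411


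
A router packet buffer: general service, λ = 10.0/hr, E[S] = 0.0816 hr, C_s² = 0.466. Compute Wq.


ρ = λ·E[S] = 10.0·0.0816 = 0.8160
E[S²] = E[S]²(1+C_s²) = 0.0816²·(1+0.466) = 0.009761
Wq = λ·E[S²]/(2(1−ρ)) = 10.0·0.009761/(2·0.1840) = 0.26526 hr

Final: 0.26526 hr


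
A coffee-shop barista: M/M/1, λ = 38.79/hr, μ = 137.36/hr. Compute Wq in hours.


ρ = 38.79/137.36 = 0.2824
Wq = ρ/(μ−λ) = 0.2824/(137.36 − 38.79) = 0.2824/98.57 = 0.002865 hr

Final: 0.002865 hr


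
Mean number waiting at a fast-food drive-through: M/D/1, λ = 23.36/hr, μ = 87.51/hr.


ρ = 23.36/87.51 = 0.2669
M/D/1: Lq = ρ²/(2(1−ρ)) = 0.07126/(2·0.7331) = 0.04860

Final: 0.04860


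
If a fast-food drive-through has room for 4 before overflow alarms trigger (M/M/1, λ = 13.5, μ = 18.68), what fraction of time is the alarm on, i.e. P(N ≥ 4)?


ρ = 13.5/18.68 = 0.7227
P(N ≥ n) = ρ^n = 0.7227^4 = 0.272789

Final: 0.272789


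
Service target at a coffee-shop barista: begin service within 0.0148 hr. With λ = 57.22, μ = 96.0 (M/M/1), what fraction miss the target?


ρ = 57.22/96.0 = 0.5960
P(Wq > t) = ρ·e^{−(μ−λ)t} = 0.5960·e^{−0.5739}
= 0.5960·0.563299 = 0.335750

Final: 0.335750


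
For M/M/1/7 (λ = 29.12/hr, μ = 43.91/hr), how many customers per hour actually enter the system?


ρ = 0.6632; P_K = (1−ρ)ρ^7/(1−ρ^8) = 0.019741
λ_eff = λ(1 − P_K) = 29.12·(1 − 0.019741) = 29.12·0.980259 = 28.5452 /hr

Final: 28.5452 /hr


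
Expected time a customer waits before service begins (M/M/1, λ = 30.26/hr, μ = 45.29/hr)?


ρ = 30.26/45.29 = 0.6681
Wq = ρ/(μ−λ) = 0.6681/(45.29 − 30.26) = 0.6681/15.03 = 0.04445 hr

Final: 0.04445 hr


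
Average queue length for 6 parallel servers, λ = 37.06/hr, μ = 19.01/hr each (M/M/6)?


a = λ/μ = 1.9495; ρ = a/6 = 0.3249
P₀ = 0.142165
Lq = P₀·a^c·ρ / (c!·(1−ρ)²) = 0.142165·54.89588·0.3249/(720·0.45574)
= 0.007728

Final: 0.007728


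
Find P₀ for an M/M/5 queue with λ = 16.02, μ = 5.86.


a = λ/μ = 16.02/5.86 = 2.7338; ρ = a/c = 0.5468
Σ_{k=0}^{4} a^k/k! (terms k=0..4) = 1.00000 + 2.73379 + 3.73680 + 3.40521 + 2.32728 = 13.20307
Tail: a^5/(5!(1−ρ)) = 152.69488/(120·0.4532) = 2.80745
P₀ = 1/(13.20307 + 2.80745) = 1/16.01053 = 0.062459

Final: 0.062459


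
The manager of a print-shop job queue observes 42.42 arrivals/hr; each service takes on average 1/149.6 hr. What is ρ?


ρ = λ/μ = 42.42/149.6 = 0.2836

Final: 0.2836


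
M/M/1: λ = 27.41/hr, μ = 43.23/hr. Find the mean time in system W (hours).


W = 1/(μ−λ) = 1/(43.23 − 27.41) = 1/15.82 = 0.06321 hr

Final: 0.06321 hr


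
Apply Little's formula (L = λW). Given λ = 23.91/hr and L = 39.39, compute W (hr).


W = L/λ = 39.39/23.91 = 1.6474 hr

Final: 1.6474 hr


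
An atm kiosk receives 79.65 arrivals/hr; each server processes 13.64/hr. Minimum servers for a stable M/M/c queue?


Stability requires cμ > λ ⇔ c > λ/μ.
λ/μ = 79.65/13.64 = 5.8394
Minimum integer c = ⌊5.8394⌋ + 1 = 6
Check: 6·13.64 = 81.84 > 79.65, while 5·13.64 = 68.20 ≤ 79.65

Final: 6 servers


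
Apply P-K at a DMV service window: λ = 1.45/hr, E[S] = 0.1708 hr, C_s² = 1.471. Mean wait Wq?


ρ = λ·E[S] = 1.45·0.1708 = 0.2477
E[S²] = E[S]²(1+C_s²) = 0.1708²·(1+1.471) = 0.072086
Wq = λ·E[S²]/(2(1−ρ)) = 1.45·0.072086/(2·0.7523) = 0.06947 hr

Final: 0.06947 hr


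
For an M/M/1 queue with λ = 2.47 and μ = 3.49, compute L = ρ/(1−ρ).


ρ = λ/μ = 2.47/3.49 = 0.7077
L = ρ/(1−ρ) = 0.7077/(1 − 0.7077) = 0.7077/0.2923 = 2.4216

Final: 2.4216


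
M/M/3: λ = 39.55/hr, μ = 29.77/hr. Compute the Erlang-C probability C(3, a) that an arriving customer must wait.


a = λ/μ = 1.3285; ρ = a/3 = 0.4428
P₀ = 0.255597 (from M/M/c formula)
C(c,a) = [a^c/(c!(1−ρ))]·P₀ = [2.34478/(6·0.5572)]·0.255597
= 0.70141·0.255597 = 0.179278

Final: 0.179278


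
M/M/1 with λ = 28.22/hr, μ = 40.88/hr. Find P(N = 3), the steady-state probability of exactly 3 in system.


ρ = 28.22/40.88 = 0.6903
P_n = (1−ρ)·ρ^n = (1 − 0.6903)·0.6903^3 = 0.3097·0.328956 = 0.101873

Final: 0.101873


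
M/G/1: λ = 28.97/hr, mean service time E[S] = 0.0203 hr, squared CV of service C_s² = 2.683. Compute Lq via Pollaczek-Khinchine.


ρ = λ·E[S] = 28.97·0.0203 = 0.5881
Lq = ρ²(1+C_s²)/(2(1−ρ)) = 0.3459·(1+2.683)/(2·0.4119)
= 0.3459·3.6830/0.8238 = 1.54618

Final: 1.54618


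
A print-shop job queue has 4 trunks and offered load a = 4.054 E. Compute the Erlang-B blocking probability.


B(c,a) = (a^c/c!) / Σ_{k=0}^{c} a^k/k!
a^4/4! = 11.254436
Σ terms (k=0..4): 1.00000 + 4.05400 + 8.21746 + 11.10452 + 11.25444 = 35.630419
B = 11.254436/35.630419 = 0.315866

Final: 0.315866


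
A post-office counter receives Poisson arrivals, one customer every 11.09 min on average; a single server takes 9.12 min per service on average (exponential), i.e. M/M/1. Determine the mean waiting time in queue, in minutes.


λ = 60/11.09 = 5.4103 /hr
μ = 60/9.12 = 6.5789 /hr
ρ = λ/μ = 5.4103/6.5789 = 0.8224
Wq = ρ/(μ−λ) = 0.8224/(6.5789−5.4103) = 0.70368 hr
In minutes: 0.70368·60 = 42.221 min

Final: 42.221 min


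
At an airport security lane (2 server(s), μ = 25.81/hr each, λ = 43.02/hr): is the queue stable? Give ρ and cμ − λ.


Total capacity cμ = 2·25.81 = 51.62/hr
ρ = λ/(cμ) = 43.02/51.62 = 0.8334
Stable ⇔ ρ < 1: YES
Spare capacity = cμ − λ = 51.62 − 43.02 = 8.60/hr

Final: ρ = 0.8334; stable; margin = 8.60/hr


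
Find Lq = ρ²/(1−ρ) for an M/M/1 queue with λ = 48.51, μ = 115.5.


ρ = 48.51/115.5 = 0.4200
Lq = ρ²/(1−ρ) = 0.1764/0.5800 = 0.3041

Final: 0.3041


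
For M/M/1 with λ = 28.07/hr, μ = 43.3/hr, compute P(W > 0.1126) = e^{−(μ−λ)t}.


W ~ Exponential(μ−λ) for M/M/1.
μ − λ = 43.3 − 28.07 = 15.2300
P(W > t) = e^{−(μ−λ)t} = e^{−1.7149} = 0.179982

Final: 0.179982


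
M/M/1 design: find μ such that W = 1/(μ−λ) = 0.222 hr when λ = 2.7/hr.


W = 1/(μ−λ) ⇒ μ − λ = 1/W = 1/0.222 = 4.5045
μ = λ + 1/W = 2.7 + 4.5045 = 7.2045 per hr

Final: 7.2045 /hr


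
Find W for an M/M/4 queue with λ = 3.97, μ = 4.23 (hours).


a = 0.9385; ρ = 0.2346; P₀ = 0.390781
Lq = P₀·a^c·ρ/(c!(1−ρ)²) = 0.005060
Wq = Lq/λ = 0.005060/3.97 = 0.001275 hr
W = Wq + 1/μ = 0.001275 + 0.23641 = 0.23768 hr

Final: 0.23768 hr


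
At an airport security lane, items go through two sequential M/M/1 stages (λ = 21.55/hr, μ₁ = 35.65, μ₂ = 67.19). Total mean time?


Each node sees arrival rate λ = 21.55/hr (tandem ⇒ throughput preserved).
W₁ = 1/(μ₁−λ) = 1/(35.65−21.55) = 0.07092 hr
W₂ = 1/(μ₂−λ) = 1/(67.19−21.55) = 0.02191 hr
W_total = W₁ + W₂ = 0.07092 + 0.02191 = 0.09283 hr

Final: 0.09283 hr


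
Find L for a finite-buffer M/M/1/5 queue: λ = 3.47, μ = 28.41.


ρ = 3.47/28.41 = 0.1221
L = ρ[1 − (K+1)ρ^K + Kρ^(K+1)] / [(1−ρ)(1−ρ^(K+1))]
Numerator: 0.1221·(1 − 6·0.00002718 + 5·0.000003320) = 0.122122
Denominator: (0.8779)·(0.999997) = 0.877857
L = 0.122122/0.877857 = 0.1391

Final: 0.1391


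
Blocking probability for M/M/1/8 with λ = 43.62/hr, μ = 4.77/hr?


ρ = λ/μ = 43.62/4.77 = 9.1447
P_K = (1−ρ)ρ^K/(1−ρ^(K+1)) = (-8.1447·48903310.277283)/(1 − 447203856.246346)
= -398300545.969063/-447203855.246346 = 0.890646

Final: 0.890646


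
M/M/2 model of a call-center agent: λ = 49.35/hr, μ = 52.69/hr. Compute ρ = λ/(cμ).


ρ = λ/(cμ) = 49.35/(2·52.69) = 49.35/105.38 = 0.4683

Final: 0.4683


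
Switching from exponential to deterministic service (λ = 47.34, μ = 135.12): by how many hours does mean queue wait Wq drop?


ρ = 47.34/135.12 = 0.3504
Wq(M/M/1) = ρ/(μ−λ) = 0.3504/87.78 = 0.003991 hr
Wq(M/D/1) = ρ/(2(μ−λ)) = 0.001996 hr
Savings = 0.003991 − 0.001996 = 0.001996 hr

Final: 0.001996 hr


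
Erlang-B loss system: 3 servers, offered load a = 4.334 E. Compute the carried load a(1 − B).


B(3,4.334) = 0.479540 (Erlang-B)
Carried load = a(1 − B) = 4.334·(1 − 0.479540) = 4.334·0.520460 = 2.2557 E

Final: 2.2557 Erlangs


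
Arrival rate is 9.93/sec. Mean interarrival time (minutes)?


Mean interarrival time = 1/λ = 1/9.93 second = 0.10070 second
In minutes: 0.10070 × 0.0166667 = 0.001678 min

Final: 0.001678 min


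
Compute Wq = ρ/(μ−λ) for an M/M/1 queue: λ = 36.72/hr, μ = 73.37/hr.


ρ = 36.72/73.37 = 0.5005
Wq = ρ/(μ−λ) = 0.5005/(73.37 − 36.72) = 0.5005/36.65 = 0.01366 hr

Final: 0.01366 hr


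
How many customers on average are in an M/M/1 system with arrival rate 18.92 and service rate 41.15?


ρ = λ/μ = 18.92/41.15 = 0.4598
L = ρ/(1−ρ) = 0.4598/(1 − 0.4598) = 0.4598/0.5402 = 0.8511

Final: 0.8511


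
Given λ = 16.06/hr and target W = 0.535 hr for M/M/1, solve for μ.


W = 1/(μ−λ) ⇒ μ − λ = 1/W = 1/0.535 = 1.8692
μ = λ + 1/W = 16.06 + 1.8692 = 17.9292 per hr

Final: 17.9292 /hr


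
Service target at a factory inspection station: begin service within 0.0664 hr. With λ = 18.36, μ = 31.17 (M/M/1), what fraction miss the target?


ρ = 18.36/31.17 = 0.5890
P(Wq > t) = ρ·e^{−(μ−λ)t} = 0.5890·e^{−0.8506}
= 0.5890·0.427165 = 0.251612

Final: 0.251612


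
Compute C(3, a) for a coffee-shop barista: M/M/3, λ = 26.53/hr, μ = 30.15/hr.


a = λ/μ = 0.8799; ρ = a/3 = 0.2933
P₀ = 0.411903 (from M/M/c formula)
C(c,a) = [a^c/(c!(1−ρ))]·P₀ = [0.68132/(6·0.7067)]·0.411903
= 0.16068·0.411903 = 0.066186

Final: 0.066186


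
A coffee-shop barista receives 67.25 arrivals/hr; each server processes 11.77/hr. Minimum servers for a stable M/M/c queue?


Stability requires cμ > λ ⇔ c > λ/μ.
λ/μ = 67.25/11.77 = 5.7137
Minimum integer c = ⌊5.7137⌋ + 1 = 6
Check: 6·11.77 = 70.62 > 67.25, while 5·11.77 = 58.85 ≤ 67.25

Final: 6 servers


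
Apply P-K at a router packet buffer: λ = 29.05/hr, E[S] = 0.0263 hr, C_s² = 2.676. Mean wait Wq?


ρ = λ·E[S] = 29.05·0.0263 = 0.7640
E[S²] = E[S]²(1+C_s²) = 0.0263²·(1+2.676) = 0.002543
Wq = λ·E[S²]/(2(1−ρ)) = 29.05·0.002543/(2·0.2360) = 0.15650 hr

Final: 0.15650 hr


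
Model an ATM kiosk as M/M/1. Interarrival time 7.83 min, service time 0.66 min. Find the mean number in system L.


λ = 60/7.83 = 7.6628 /hr
μ = 60/0.66 = 90.9091 /hr
ρ = λ/μ = 7.6628/90.9091 = 0.08429
L = ρ/(1−ρ) = 0.08429/0.9157 = 0.09205

Final: 0.09205


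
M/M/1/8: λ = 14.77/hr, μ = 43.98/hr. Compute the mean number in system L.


ρ = 14.77/43.98 = 0.3358
L = ρ[1 − (K+1)ρ^K + Kρ^(K+1)] / [(1−ρ)(1−ρ^(K+1))]
Numerator: 0.3358·(1 − 9·0.0001618 + 8·0.00005434) = 0.335491
Denominator: (0.6642)·(0.999946) = 0.664129
L = 0.335491/0.664129 = 0.5052

Final: 0.5052


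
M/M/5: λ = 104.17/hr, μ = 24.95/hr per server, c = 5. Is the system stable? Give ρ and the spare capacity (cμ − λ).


Total capacity cμ = 5·24.95 = 124.75/hr
ρ = λ/(cμ) = 104.17/124.75 = 0.8350
Stable ⇔ ρ < 1: YES
Spare capacity = cμ − λ = 124.75 − 104.17 = 20.58/hr

Final: ρ = 0.8350; stable; margin = 20.58/hr


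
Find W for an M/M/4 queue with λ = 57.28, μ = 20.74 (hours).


a = 2.7618; ρ = 0.6905; P₀ = 0.052860
Lq = P₀·a^c·ρ/(c!(1−ρ)²) = 0.92336
Wq = Lq/λ = 0.92336/57.28 = 0.01612 hr
W = Wq + 1/μ = 0.01612 + 0.04822 = 0.06434 hr

Final: 0.06434 hr


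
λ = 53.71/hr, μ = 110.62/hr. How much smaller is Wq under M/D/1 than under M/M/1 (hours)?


ρ = 53.71/110.62 = 0.4855
Wq(M/M/1) = ρ/(μ−λ) = 0.4855/56.91 = 0.008532 hr
Wq(M/D/1) = ρ/(2(μ−λ)) = 0.004266 hr
Savings = 0.008532 − 0.004266 = 0.004266 hr

Final: 0.004266 hr


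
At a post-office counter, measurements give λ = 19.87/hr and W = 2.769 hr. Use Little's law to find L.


L = λW = 19.87·2.769 = 55.0200

Final: 55.0200


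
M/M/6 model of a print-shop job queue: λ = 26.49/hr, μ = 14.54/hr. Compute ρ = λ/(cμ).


ρ = λ/(cμ) = 26.49/(6·14.54) = 26.49/87.24 = 0.3036

Final: 0.3036


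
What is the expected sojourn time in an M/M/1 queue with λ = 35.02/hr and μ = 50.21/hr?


W = 1/(μ−λ) = 1/(50.21 − 35.02) = 1/15.19 = 0.06583 hr

Final: 0.06583 hr


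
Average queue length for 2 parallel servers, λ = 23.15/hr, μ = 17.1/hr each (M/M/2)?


a = λ/μ = 1.3538; ρ = a/2 = 0.6769
P₀ = 0.192677
Lq = P₀·a^c·ρ / (c!·(1−ρ)²) = 0.192677·1.83278·0.6769/(2·0.10439)
= 1.14488

Final: 1.14488


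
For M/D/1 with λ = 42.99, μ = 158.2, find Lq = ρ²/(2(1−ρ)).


ρ = 42.99/158.2 = 0.2717
M/D/1: Lq = ρ²/(2(1−ρ)) = 0.07385/(2·0.7283) = 0.05070

Final: 0.05070


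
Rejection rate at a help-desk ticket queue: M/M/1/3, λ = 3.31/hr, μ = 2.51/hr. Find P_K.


ρ = λ/μ = 3.31/2.51 = 1.3187
P_K = (1−ρ)ρ^K/(1−ρ^(K+1)) = (-0.3187·2.293310)/(1 − 3.024246)
= -0.730936/-2.024246 = 0.361090

Final: 0.361090


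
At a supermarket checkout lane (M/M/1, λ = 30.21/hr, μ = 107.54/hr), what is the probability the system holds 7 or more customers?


ρ = 30.21/107.54 = 0.2809
P(N ≥ n) = ρ^n = 0.2809^7 = 0.0001381

Final: 0.0001381


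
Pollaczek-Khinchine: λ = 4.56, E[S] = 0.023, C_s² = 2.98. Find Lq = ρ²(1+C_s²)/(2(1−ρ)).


ρ = λ·E[S] = 4.56·0.023 = 0.1049
Lq = ρ²(1+C_s²)/(2(1−ρ)) = 0.01100·(1+2.98)/(2·0.8951)
= 0.01100·3.9800/1.7902 = 0.02445

Final: 0.02445


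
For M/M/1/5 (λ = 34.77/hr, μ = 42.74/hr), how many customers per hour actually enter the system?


ρ = 0.8135; P_K = (1−ρ)ρ^5/(1−ρ^6) = 0.093572
λ_eff = λ(1 − P_K) = 34.77·(1 − 0.093572) = 34.77·0.906428 = 31.5165 /hr

Final: 31.5165 /hr


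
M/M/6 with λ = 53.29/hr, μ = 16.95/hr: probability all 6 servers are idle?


a = λ/μ = 53.29/16.95 = 3.1440; ρ = a/c = 0.5240
Σ_{k=0}^{5} a^k/k! (terms k=0..5) = 1.00000 + 3.14395 + 4.94222 + 5.17937 + 4.07092 + 2.55976 = 20.89622
Tail: a^6/(6!(1−ρ)) = 965.73085/(720·0.4760) = 2.81780
P₀ = 1/(20.89622 + 2.81780) = 1/23.71402 = 0.042169

Final: 0.042169


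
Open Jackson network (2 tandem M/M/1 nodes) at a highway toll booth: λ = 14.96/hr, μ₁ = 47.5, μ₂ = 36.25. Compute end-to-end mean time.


Each node sees arrival rate λ = 14.96/hr (tandem ⇒ throughput preserved).
W₁ = 1/(μ₁−λ) = 1/(47.5−14.96) = 0.03073 hr
W₂ = 1/(μ₂−λ) = 1/(36.25−14.96) = 0.04697 hr
W_total = W₁ + W₂ = 0.03073 + 0.04697 = 0.07770 hr

Final: 0.07770 hr


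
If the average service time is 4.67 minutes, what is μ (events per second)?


μ = 1/(service time) in consistent units.
1 second = 0.0166667 min, so μ = 0.0166667/4.67 = 0.003569 per second

Final: 0.003569 /sec


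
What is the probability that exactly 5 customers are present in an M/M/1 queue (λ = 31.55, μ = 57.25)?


ρ = 31.55/57.25 = 0.5511
P_n = (1−ρ)·ρ^n = (1 − 0.5511)·0.5511^5 = 0.4489·0.050830 = 0.022818

Final: 0.022818


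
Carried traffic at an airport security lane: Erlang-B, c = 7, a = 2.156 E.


B(7,2.156) = 0.004983 (Erlang-B)
Carried load = a(1 − B) = 2.156·(1 − 0.004983) = 2.156·0.995017 = 2.1453 E

Final: 2.1453 Erlangs


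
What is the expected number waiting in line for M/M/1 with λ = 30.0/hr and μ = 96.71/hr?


ρ = 30.0/96.71 = 0.3102
Lq = ρ²/(1−ρ) = 0.09623/0.6898 = 0.1395

Final: 0.1395


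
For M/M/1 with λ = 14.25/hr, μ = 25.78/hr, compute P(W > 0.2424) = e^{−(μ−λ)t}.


W ~ Exponential(μ−λ) for M/M/1.
μ − λ = 25.78 − 14.25 = 11.5300
P(W > t) = e^{−(μ−λ)t} = e^{−2.7949} = 0.061123

Final: 0.061123


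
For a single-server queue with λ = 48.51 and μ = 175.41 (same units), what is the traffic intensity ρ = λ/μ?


ρ = λ/μ = 48.51/175.41 = 0.2766

Final: 0.2766


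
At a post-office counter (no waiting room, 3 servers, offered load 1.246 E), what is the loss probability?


B(c,a) = (a^c/c!) / Σ_{k=0}^{c} a^k/k!
a^3/3! = 0.322406
Σ terms (k=0..3): 1.00000 + 1.24600 + 0.77626 + 0.32241 = 3.344664
B = 0.322406/3.344664 = 0.096394

Final: 0.096394


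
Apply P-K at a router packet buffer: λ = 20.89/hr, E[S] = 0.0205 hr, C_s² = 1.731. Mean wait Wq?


ρ = λ·E[S] = 20.89·0.0205 = 0.4282
E[S²] = E[S]²(1+C_s²) = 0.0205²·(1+1.731) = 0.001148
Wq = λ·E[S²]/(2(1−ρ)) = 20.89·0.001148/(2·0.5718) = 0.02097 hr

Final: 0.02097 hr


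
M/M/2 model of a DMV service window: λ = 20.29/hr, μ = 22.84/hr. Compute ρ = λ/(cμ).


ρ = λ/(cμ) = 20.29/(2·22.84) = 20.29/45.68 = 0.4442

Final: 0.4442


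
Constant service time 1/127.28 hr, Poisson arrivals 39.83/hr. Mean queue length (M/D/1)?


ρ = 39.83/127.28 = 0.3129
M/D/1: Lq = ρ²/(2(1−ρ)) = 0.09793/(2·0.6871) = 0.07126

Final: 0.07126


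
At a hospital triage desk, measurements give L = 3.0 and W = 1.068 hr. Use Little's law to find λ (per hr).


λ = L/W = 3.0/1.068 = 2.8090 /hr

Final: 2.8090 /hr


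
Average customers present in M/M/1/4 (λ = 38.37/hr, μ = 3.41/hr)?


ρ = 38.37/3.41 = 11.2522
L = ρ[1 − (K+1)ρ^K + Kρ^(K+1)] / [(1−ρ)(1−ρ^(K+1))]
Numerator: 11.2522·(1 − 5·16030.596427 + 4·180379.467717) = 7216776.877017
Denominator: (-10.2522)·(-180378.467717) = 1849276.020934
L = 7216776.877017/1849276.020934 = 3.9025

Final: 3.9025


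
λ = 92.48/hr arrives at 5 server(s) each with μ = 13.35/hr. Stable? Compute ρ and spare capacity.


Total capacity cμ = 5·13.35 = 66.75/hr
ρ = λ/(cμ) = 92.48/66.75 = 1.3855
Stable ⇔ ρ < 1: NO
Spare capacity = cμ − λ = 66.75 − 92.48 = -25.73/hr

Final: ρ = 1.3855; unstable; margin = -25.73/hr


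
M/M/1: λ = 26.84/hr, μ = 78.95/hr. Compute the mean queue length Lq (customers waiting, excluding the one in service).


ρ = 26.84/78.95 = 0.3400
Lq = ρ²/(1−ρ) = 0.1156/0.6600 = 0.1751

Final: 0.1751


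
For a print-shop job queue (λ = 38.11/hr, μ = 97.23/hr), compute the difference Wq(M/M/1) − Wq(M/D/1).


ρ = 38.11/97.23 = 0.3920
Wq(M/M/1) = ρ/(μ−λ) = 0.3920/59.12 = 0.006630 hr
Wq(M/D/1) = ρ/(2(μ−λ)) = 0.003315 hr
Savings = 0.006630 − 0.003315 = 0.003315 hr

Final: 0.003315 hr


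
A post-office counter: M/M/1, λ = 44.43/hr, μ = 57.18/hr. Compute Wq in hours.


ρ = 44.43/57.18 = 0.7770
Wq = ρ/(μ−λ) = 0.7770/(57.18 − 44.43) = 0.7770/12.75 = 0.06094 hr

Final: 0.06094 hr


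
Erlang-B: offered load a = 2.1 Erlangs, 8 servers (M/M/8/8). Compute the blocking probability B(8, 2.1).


B(c,a) = (a^c/c!) / Σ_{k=0}^{c} a^k/k!
a^8/8! = 0.009381
Σ terms (k=0..8): 1.00000 + 2.10000 + 2.20500 + 1.54350 + 0.81034 + 0.34034 + 0.11912 + 0.03574 + 0.009381 = 8.163415
B = 0.009381/8.163415 = 0.001149

Final: 0.001149


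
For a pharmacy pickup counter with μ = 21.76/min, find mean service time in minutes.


Mean service time = 1/μ = 1/21.76 minute = 0.04596 minute
In minutes: 0.04596 × 1 = 0.04596 min

Final: 0.04596 min


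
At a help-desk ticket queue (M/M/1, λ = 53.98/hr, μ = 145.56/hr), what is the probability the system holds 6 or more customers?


ρ = 53.98/145.56 = 0.3708
P(N ≥ n) = ρ^n = 0.3708^6 = 0.002601

Final: 0.002601


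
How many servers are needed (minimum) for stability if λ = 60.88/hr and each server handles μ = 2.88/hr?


Stability requires cμ > λ ⇔ c > λ/μ.
λ/μ = 60.88/2.88 = 21.1389
Minimum integer c = ⌊21.1389⌋ + 1 = 22
Check: 22·2.88 = 63.36 > 60.88, while 21·2.88 = 60.48 ≤ 60.88

Final: 22 servers


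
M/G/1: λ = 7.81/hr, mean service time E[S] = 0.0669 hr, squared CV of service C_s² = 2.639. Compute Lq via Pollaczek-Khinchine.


ρ = λ·E[S] = 7.81·0.0669 = 0.5225
Lq = ρ²(1+C_s²)/(2(1−ρ)) = 0.2730·(1+2.639)/(2·0.4775)
= 0.2730·3.6390/0.9550 = 1.04021

Final: 1.04021


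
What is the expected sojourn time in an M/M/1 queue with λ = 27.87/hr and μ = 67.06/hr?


W = 1/(μ−λ) = 1/(67.06 − 27.87) = 1/39.19 = 0.02552 hr

Final: 0.02552 hr


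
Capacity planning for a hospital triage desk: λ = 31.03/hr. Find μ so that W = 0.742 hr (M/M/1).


W = 1/(μ−λ) ⇒ μ − λ = 1/W = 1/0.742 = 1.3477
μ = λ + 1/W = 31.03 + 1.3477 = 32.3777 per hr

Final: 32.3777 /hr


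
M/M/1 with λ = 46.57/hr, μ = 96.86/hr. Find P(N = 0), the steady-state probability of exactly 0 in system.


ρ = 46.57/96.86 = 0.4808
P_n = (1−ρ)·ρ^n = (1 − 0.4808)·0.4808^0 = 0.5192·1.000000 = 0.519203

Final: 0.519203


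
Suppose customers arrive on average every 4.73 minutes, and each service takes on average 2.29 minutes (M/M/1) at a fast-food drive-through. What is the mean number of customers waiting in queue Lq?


λ = 60/4.73 = 12.6850 /hr
μ = 60/2.29 = 26.2009 /hr
ρ = λ/μ = 12.6850/26.2009 = 0.4841
Lq = ρ²/(1−ρ) = 0.2344/0.5159 = 0.4544

Final: 0.4544


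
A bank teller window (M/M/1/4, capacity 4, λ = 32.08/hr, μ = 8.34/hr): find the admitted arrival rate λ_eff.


ρ = 3.8465; P_K = (1−ρ)ρ^4/(1−ρ^5) = 0.740905
λ_eff = λ(1 − P_K) = 32.08·(1 − 0.740905) = 32.08·0.259095 = 8.3118 /hr

Final: 8.3118 /hr


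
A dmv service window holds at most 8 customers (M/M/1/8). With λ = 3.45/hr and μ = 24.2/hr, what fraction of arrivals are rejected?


ρ = λ/μ = 3.45/24.2 = 0.1426
P_K = (1−ρ)ρ^K/(1−ρ^(K+1)) = (0.8574·0.0000001706)/(1 − 0.00000002432)
= 0.0000001463/1.000000 = 0.0000001463

Final: 0.0000001463


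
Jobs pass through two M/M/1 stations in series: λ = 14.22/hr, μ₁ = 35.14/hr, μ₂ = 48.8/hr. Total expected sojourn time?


Each node sees arrival rate λ = 14.22/hr (tandem ⇒ throughput preserved).
W₁ = 1/(μ₁−λ) = 1/(35.14−14.22) = 0.04780 hr
W₂ = 1/(μ₂−λ) = 1/(48.8−14.22) = 0.02892 hr
W_total = W₁ + W₂ = 0.04780 + 0.02892 = 0.07672 hr

Final: 0.07672 hr


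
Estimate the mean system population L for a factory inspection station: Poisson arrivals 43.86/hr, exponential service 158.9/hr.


ρ = λ/μ = 43.86/158.9 = 0.2760
L = ρ/(1−ρ) = 0.2760/(1 − 0.2760) = 0.2760/0.7240 = 0.3813

Final: 0.3813


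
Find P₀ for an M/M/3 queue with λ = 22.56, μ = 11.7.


a = λ/μ = 22.56/11.7 = 1.9282; ρ = a/c = 0.6427
Σ_{k=0}^{2} a^k/k! (terms k=0..2) = 1.00000 + 1.92821 + 1.85899 = 4.78719
Tail: a^3/(3!(1−ρ)) = 7.16902/(6·0.3573) = 3.34440
P₀ = 1/(4.78719 + 3.34440) = 1/8.13159 = 0.122977

Final: 0.122977


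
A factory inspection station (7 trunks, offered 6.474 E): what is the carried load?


B(7,6.474) = 0.215701 (Erlang-B)
Carried load = a(1 − B) = 6.474·(1 − 0.215701) = 6.474·0.784299 = 5.0776 E

Final: 5.0776 Erlangs


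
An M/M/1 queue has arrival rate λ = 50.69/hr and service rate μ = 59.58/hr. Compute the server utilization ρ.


ρ = λ/μ = 50.69/59.58 = 0.8508

Final: 0.8508


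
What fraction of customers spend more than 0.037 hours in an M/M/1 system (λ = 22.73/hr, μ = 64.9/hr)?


W ~ Exponential(μ−λ) for M/M/1.
μ − λ = 64.9 − 22.73 = 42.1700
P(W > t) = e^{−(μ−λ)t} = e^{−1.5603} = 0.210075

Final: 0.210075


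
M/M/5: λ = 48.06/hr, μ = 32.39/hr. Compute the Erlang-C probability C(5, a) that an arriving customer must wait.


a = λ/μ = 1.4838; ρ = a/5 = 0.2968
P₀ = 0.226436 (from M/M/c formula)
C(c,a) = [a^c/(c!(1−ρ))]·P₀ = [7.19224/(120·0.7032)]·0.226436
= 0.08523·0.226436 = 0.019298

Final: 0.019298


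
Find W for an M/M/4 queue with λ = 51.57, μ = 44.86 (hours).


a = 1.1496; ρ = 0.2874; P₀ = 0.315890
Lq = P₀·a^c·ρ/(c!(1−ρ)²) = 0.01301
Wq = Lq/λ = 0.01301/51.57 = 0.0002523 hr
W = Wq + 1/μ = 0.0002523 + 0.02229 = 0.02254 hr

Final: 0.02254 hr


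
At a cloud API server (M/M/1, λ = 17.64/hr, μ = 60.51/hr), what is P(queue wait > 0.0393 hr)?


ρ = 17.64/60.51 = 0.2915
P(Wq > t) = ρ·e^{−(μ−λ)t} = 0.2915·e^{−1.6848}
= 0.2915·0.185483 = 0.054072

Final: 0.054072


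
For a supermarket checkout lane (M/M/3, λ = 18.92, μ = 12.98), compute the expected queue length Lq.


a = λ/μ = 1.4576; ρ = a/3 = 0.4859
P₀ = 0.221047
Lq = P₀·a^c·ρ / (c!·(1−ρ)²) = 0.221047·3.09699·0.4859/(6·0.26432)
= 0.20973

Final: 0.20973


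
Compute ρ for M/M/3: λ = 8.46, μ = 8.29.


ρ = λ/(cμ) = 8.46/(3·8.29) = 8.46/24.87 = 0.3402

Final: 0.3402


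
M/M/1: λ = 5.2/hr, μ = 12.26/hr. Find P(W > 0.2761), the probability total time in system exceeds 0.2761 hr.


W ~ Exponential(μ−λ) for M/M/1.
μ − λ = 12.26 − 5.2 = 7.0600
P(W > t) = e^{−(μ−λ)t} = e^{−1.9493} = 0.142379

Final: 0.142379


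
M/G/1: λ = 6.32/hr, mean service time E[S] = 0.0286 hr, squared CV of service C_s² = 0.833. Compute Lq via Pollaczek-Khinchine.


ρ = λ·E[S] = 6.32·0.0286 = 0.1808
Lq = ρ²(1+C_s²)/(2(1−ρ)) = 0.03267·(1+0.833)/(2·0.8192)
= 0.03267·1.8330/1.6385 = 0.03655

Final: 0.03655


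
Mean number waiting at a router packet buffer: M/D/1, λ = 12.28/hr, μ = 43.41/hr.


ρ = 12.28/43.41 = 0.2829
M/D/1: Lq = ρ²/(2(1−ρ)) = 0.08002/(2·0.7171) = 0.05580

Final: 0.05580


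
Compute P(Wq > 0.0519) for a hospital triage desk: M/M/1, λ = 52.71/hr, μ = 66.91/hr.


ρ = 52.71/66.91 = 0.7878
P(Wq > t) = ρ·e^{−(μ−λ)t} = 0.7878·e^{−0.7370}
= 0.7878·0.478557 = 0.376995

Final: 0.376995


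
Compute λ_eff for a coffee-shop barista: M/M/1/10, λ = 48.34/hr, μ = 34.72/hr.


ρ = 1.3923; P_K = (1−ρ)ρ^10/(1−ρ^11) = 0.289347
λ_eff = λ(1 − P_K) = 48.34·(1 − 0.289347) = 48.34·0.710653 = 34.3529 /hr

Final: 34.3529 /hr


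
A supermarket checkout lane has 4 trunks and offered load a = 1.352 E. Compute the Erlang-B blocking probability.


B(c,a) = (a^c/c!) / Σ_{k=0}^{c} a^k/k!
a^4/4! = 0.139218
Σ terms (k=0..4): 1.00000 + 1.35200 + 0.91395 + 0.41189 + 0.13922 = 3.817058
B = 0.139218/3.817058 = 0.036473

Final: 0.036473


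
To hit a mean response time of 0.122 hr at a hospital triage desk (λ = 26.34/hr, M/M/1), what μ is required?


W = 1/(μ−λ) ⇒ μ − λ = 1/W = 1/0.122 = 8.1967
μ = λ + 1/W = 26.34 + 8.1967 = 34.5367 per hr

Final: 34.5367 /hr


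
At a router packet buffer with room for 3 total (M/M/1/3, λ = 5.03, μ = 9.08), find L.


ρ = 5.03/9.08 = 0.5540
L = ρ[1 − (K+1)ρ^K + Kρ^(K+1)] / [(1−ρ)(1−ρ^(K+1))]
Numerator: 0.5540·(1 − 4·0.169999 + 3·0.094173) = 0.333777
Denominator: (0.4460)·(0.905827) = 0.404031
L = 0.333777/0.404031 = 0.8261

Final: 0.8261


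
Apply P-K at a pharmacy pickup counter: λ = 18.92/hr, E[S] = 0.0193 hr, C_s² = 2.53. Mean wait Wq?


ρ = λ·E[S] = 18.92·0.0193 = 0.3652
E[S²] = E[S]²(1+C_s²) = 0.0193²·(1+2.53) = 0.001315
Wq = λ·E[S²]/(2(1−ρ)) = 18.92·0.001315/(2·0.6348) = 0.01959 hr

Final: 0.01959 hr


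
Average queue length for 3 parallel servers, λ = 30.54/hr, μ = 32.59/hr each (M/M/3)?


a = λ/μ = 0.9371; ρ = a/3 = 0.3124
P₀ = 0.388255
Lq = P₀·a^c·ρ / (c!·(1−ρ)²) = 0.388255·0.82291·0.3124/(6·0.47284)
= 0.03518

Final: 0.03518


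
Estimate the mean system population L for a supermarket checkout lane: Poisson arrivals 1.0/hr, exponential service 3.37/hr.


ρ = λ/μ = 1.0/3.37 = 0.2967
L = ρ/(1−ρ) = 0.2967/(1 − 0.2967) = 0.2967/0.7033 = 0.4219

Final: 0.4219


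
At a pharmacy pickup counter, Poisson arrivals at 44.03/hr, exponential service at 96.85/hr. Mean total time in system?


W = 1/(μ−λ) = 1/(96.85 − 44.03) = 1/52.82 = 0.01893 hr

Final: 0.01893 hr


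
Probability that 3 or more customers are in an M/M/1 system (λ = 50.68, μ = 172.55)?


ρ = 50.68/172.55 = 0.2937
P(N ≥ n) = ρ^n = 0.2937^3 = 0.025338

Final: 0.025338


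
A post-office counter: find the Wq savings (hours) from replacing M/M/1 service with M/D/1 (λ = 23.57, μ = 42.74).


ρ = 23.57/42.74 = 0.5515
Wq(M/M/1) = ρ/(μ−λ) = 0.5515/19.17 = 0.02877 hr
Wq(M/D/1) = ρ/(2(μ−λ)) = 0.01438 hr
Savings = 0.02877 − 0.01438 = 0.01438 hr

Final: 0.01438 hr


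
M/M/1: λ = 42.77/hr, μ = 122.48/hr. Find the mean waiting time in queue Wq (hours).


ρ = 42.77/122.48 = 0.3492
Wq = ρ/(μ−λ) = 0.3492/(122.48 − 42.77) = 0.3492/79.71 = 0.004381 hr

Final: 0.004381 hr


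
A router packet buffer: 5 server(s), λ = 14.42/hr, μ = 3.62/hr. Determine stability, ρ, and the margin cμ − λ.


Total capacity cμ = 5·3.62 = 18.10/hr
ρ = λ/(cμ) = 14.42/18.10 = 0.7967
Stable ⇔ ρ < 1: YES
Spare capacity = cμ − λ = 18.10 − 14.42 = 3.68/hr

Final: ρ = 0.7967; stable; margin = 3.68/hr


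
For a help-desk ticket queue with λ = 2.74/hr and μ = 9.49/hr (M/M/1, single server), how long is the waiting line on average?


ρ = 2.74/9.49 = 0.2887
Lq = ρ²/(1−ρ) = 0.08336/0.7113 = 0.1172

Final: 0.1172


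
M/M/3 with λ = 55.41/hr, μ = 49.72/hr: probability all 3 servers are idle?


a = λ/μ = 55.41/49.72 = 1.1144; ρ = a/c = 0.3715
Σ_{k=0}^{2} a^k/k! (terms k=0..2) = 1.00000 + 1.11444 + 0.62099 = 2.73543
Tail: a^3/(3!(1−ρ)) = 1.38411/(6·0.6285) = 0.36703
P₀ = 1/(2.73543 + 0.36703) = 1/3.10246 = 0.322325

Final: 0.322325


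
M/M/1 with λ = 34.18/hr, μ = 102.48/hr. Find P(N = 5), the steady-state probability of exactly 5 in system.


ρ = 34.18/102.48 = 0.3335
P_n = (1−ρ)·ρ^n = (1 − 0.3335)·0.3335^5 = 0.6665·0.004127 = 0.002751

Final: 0.002751


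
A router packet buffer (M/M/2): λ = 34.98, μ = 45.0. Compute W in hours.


a = 0.7773; ρ = 0.3887; P₀ = 0.440230
Lq = P₀·a^c·ρ/(c!(1−ρ)²) = 0.13832
Wq = Lq/λ = 0.13832/34.98 = 0.003954 hr
W = Wq + 1/μ = 0.003954 + 0.02222 = 0.02618 hr

Final: 0.02618 hr


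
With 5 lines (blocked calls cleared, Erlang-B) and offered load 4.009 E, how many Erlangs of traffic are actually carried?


B(5,4.009) = 0.199871 (Erlang-B)
Carried load = a(1 − B) = 4.009·(1 − 0.199871) = 4.009·0.800129 = 3.2077 E

Final: 3.2077 Erlangs


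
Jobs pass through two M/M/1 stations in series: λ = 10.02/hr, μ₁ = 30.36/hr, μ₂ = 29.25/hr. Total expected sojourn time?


Each node sees arrival rate λ = 10.02/hr (tandem ⇒ throughput preserved).
W₁ = 1/(μ₁−λ) = 1/(30.36−10.02) = 0.04916 hr
W₂ = 1/(μ₂−λ) = 1/(29.25−10.02) = 0.05200 hr
W_total = W₁ + W₂ = 0.04916 + 0.05200 = 0.10117 hr

Final: 0.10117 hr


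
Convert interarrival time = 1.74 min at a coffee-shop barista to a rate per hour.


λ = 1/(interarrival time) in consistent units.
1 hour = 60 min, so λ = 60/1.74 = 34.4828 per hour

Final: 34.4828 /hr


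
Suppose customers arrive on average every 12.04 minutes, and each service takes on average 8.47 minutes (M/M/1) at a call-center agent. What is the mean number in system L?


λ = 60/12.04 = 4.9834 /hr
μ = 60/8.47 = 7.0838 /hr
ρ = λ/μ = 4.9834/7.0838 = 0.7035
L = ρ/(1−ρ) = 0.7035/0.2965 = 2.3725

Final: 2.3725


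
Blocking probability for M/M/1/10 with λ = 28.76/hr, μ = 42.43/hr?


ρ = λ/μ = 28.76/42.43 = 0.6778
P_K = (1−ρ)ρ^K/(1−ρ^(K+1)) = (0.3222·0.020472)/(1 − 0.013876)
= 0.006596/0.986124 = 0.006688

Final: 0.006688


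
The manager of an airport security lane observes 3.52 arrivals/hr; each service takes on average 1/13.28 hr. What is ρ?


ρ = λ/μ = 3.52/13.28 = 0.2651

Final: 0.2651


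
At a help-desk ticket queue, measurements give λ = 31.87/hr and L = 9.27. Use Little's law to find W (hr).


W = L/λ = 9.27/31.87 = 0.2909 hr

Final: 0.2909 hr


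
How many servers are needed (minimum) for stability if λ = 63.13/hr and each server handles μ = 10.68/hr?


Stability requires cμ > λ ⇔ c > λ/μ.
λ/μ = 63.13/10.68 = 5.9110
Minimum integer c = ⌊5.9110⌋ + 1 = 6
Check: 6·10.68 = 64.08 > 63.13, while 5·10.68 = 53.40 ≤ 63.13

Final: 6 servers


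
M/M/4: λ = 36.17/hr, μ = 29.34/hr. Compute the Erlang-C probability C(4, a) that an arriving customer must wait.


a = λ/μ = 1.2328; ρ = a/4 = 0.3082
P₀ = 0.290357 (from M/M/c formula)
C(c,a) = [a^c/(c!(1−ρ))]·P₀ = [2.30969/(24·0.6918)]·0.290357
= 0.13911·0.290357 = 0.040392

Final: 0.040392


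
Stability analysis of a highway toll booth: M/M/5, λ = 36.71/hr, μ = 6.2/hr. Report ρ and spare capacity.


Total capacity cμ = 5·6.2 = 31.00/hr
ρ = λ/(cμ) = 36.71/31.00 = 1.1842
Stable ⇔ ρ < 1: NO
Spare capacity = cμ − λ = 31.00 − 36.71 = -5.71/hr

Final: ρ = 1.1842; unstable; margin = -5.71/hr


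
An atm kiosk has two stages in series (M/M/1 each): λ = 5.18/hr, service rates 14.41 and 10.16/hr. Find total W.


Each node sees arrival rate λ = 5.18/hr (tandem ⇒ throughput preserved).
W₁ = 1/(μ₁−λ) = 1/(14.41−5.18) = 0.10834 hr
W₂ = 1/(μ₂−λ) = 1/(10.16−5.18) = 0.20080 hr
W_total = W₁ + W₂ = 0.10834 + 0.20080 = 0.30915 hr

Final: 0.30915 hr


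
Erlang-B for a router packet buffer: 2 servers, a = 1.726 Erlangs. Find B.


B(c,a) = (a^c/c!) / Σ_{k=0}^{c} a^k/k!
a^2/2! = 1.489538
Σ terms (k=0..2): 1.00000 + 1.72600 + 1.48954 = 4.215538
B = 1.489538/4.215538 = 0.353345

Final: 0.353345


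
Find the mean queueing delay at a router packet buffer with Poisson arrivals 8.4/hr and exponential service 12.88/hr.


ρ = 8.4/12.88 = 0.6522
Wq = ρ/(μ−λ) = 0.6522/(12.88 − 8.4) = 0.6522/4.48 = 0.1456 hr

Final: 0.1456 hr


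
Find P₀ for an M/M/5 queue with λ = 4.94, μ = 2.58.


a = λ/μ = 4.94/2.58 = 1.9147; ρ = a/c = 0.3829
Σ_{k=0}^{4} a^k/k! (terms k=0..4) = 1.00000 + 1.91473 + 1.83309 + 1.16996 + 0.56004 = 6.47782
Tail: a^5/(5!(1−ρ)) = 25.73571/(120·0.6171) = 0.34756
P₀ = 1/(6.47782 + 0.34756) = 1/6.82538 = 0.146512

Final: 0.146512


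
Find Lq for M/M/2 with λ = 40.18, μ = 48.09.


a = λ/μ = 0.8355; ρ = a/2 = 0.4178
P₀ = 0.410678
Lq = P₀·a^c·ρ / (c!·(1−ρ)²) = 0.410678·0.69809·0.4178/(2·0.33901)
= 0.17664

Final: 0.17664


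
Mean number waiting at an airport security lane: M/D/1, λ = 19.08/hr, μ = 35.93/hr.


ρ = 19.08/35.93 = 0.5310
M/D/1: Lq = ρ²/(2(1−ρ)) = 0.2820/(2·0.4690) = 0.30066

Final: 0.30066
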